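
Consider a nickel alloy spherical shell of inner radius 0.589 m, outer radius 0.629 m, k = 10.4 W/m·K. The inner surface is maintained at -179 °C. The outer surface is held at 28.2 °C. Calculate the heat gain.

Q = 4πk·ΔT/(1/r₁ − 1/r₂) = 4π × 10.4 × 207.2 / (1/0.589 − 1/0.629) = 2.51×10^5 W

Q = 251 kW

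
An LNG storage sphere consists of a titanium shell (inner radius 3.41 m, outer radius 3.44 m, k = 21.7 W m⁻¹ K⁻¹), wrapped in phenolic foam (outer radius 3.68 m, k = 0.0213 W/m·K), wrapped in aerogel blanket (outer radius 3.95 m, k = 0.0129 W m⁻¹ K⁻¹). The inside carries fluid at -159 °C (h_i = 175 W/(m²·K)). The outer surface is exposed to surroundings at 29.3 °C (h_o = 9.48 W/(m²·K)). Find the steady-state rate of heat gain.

Resistance network (inner→outer):
  R_conv,in = 1/(4πr²h) = 1/(4π·3.41²·175) = 3.911×10^-5 K/W
  R_titanium = (1/3.41 − 1/3.44)/(4πk) = 0.002557/(4π·21.7) = 9.379×10^-6 K/W
  R_phenolic foam = (1/3.44 − 1/3.68)/(4πk) = 0.01896/(4π·0.0213) = 0.07083 K/W
  R_aerogel blanket = (1/3.68 − 1/3.95)/(4πk) = 0.01857/(4π·0.0129) = 0.1146 K/W
  R_conv,out = 1/(4πr²h) = 1/(4π·3.95²·9.48) = 5.380×10^-4 K/W
ΣR = 3.911×10^-5 + 9.379×10^-6 + 0.07083 + 0.1146 + 5.380×10^-4 = 0.1860 K/W
Q = ΔT/ΣR = (-159 °C − 29.3 °C)/0.1860 = -1010 W
(Negative Q ⇒ heat flows inward; heat gain = 1010 W.)

Q = 1010 W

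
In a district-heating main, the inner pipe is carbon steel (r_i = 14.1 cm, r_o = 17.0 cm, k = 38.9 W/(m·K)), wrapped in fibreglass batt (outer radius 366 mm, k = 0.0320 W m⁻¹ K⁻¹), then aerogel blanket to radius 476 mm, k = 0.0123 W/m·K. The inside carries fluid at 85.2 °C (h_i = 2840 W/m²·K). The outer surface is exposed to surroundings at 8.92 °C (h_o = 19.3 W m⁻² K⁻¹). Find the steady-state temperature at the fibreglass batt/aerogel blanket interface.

Treat each layer as a resistance in series:
  R'_conv,in = 1/(2πr h) = 1/(2π·0.141·2840) = 3.975×10^-4 m·K/W
  R'_carbon steel = ln(0.170/0.141)/(2πk) = 0.1870/(2π·38.9) = 7.652×10^-4 m·K/W
  R'_fibreglass batt = ln(0.366/0.170)/(2πk) = 0.7668/(2π·0.0320) = 3.814 m·K/W
  R'_aerogel blanket = ln(0.476/0.366)/(2πk) = 0.2628/(2π·0.0123) = 3.400 m·K/W
  R'_conv,out = 1/(2πr h) = 1/(2π·0.476·19.3) = 0.01732 m·K/W
ΣR = 3.975×10^-4 + 7.652×10^-4 + 3.814 + 3.400 + 0.01732 = 7.232 m·K/W
Q' = ΔT/ΣR = (85.2 °C − 8.92 °C)/7.232 = 10.55 W/m
From the inner boundary to the fibreglass batt/aerogel blanket interface, ΣR_partial = 3.815 m·K/W.
T_interface = T_in − Q'·ΣR_partial = 85.2 °C − (10.55)(3.815) = 45.0 °C

T = 45.0 °C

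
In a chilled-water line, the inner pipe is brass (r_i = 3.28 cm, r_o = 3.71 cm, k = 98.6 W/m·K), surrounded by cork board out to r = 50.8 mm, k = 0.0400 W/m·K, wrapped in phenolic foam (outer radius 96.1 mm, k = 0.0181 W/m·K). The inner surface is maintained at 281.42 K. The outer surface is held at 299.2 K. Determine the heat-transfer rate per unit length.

Treat each layer as a resistance in series:
  R'_brass = ln(0.0371/0.0328)/(2πk) = 0.1232/(2π·98.6) = 1.988×10^-4 m·K/W
  R'_cork board = ln(0.0508/0.0371)/(2πk) = 0.3143/(2π·0.0400) = 1.250 m·K/W
  R'_phenolic foam = ln(0.0961/0.0508)/(2πk) = 0.6375/(2π·0.0181) = 5.606 m·K/W
ΣR = 1.988×10^-4 + 1.250 + 5.606 = 6.856 m·K/W
Q' = ΔT/ΣR = (281.42 K − 299.2 K)/6.856 = -2.59 W/m
(Negative Q' ⇒ heat flows inward; heat gain = 2.59 W/m.)

Q' = 2.59 W/m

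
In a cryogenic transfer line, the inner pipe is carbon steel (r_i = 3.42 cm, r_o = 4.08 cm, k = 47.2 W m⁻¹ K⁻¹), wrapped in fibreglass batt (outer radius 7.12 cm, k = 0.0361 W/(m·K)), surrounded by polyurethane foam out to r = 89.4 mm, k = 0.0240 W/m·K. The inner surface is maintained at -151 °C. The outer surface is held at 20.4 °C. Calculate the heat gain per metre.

Series thermal resistances, inner to outer:
  R'_carbon steel = ln(0.0408/0.0342)/(2πk) = 0.1765/(2π·47.2) = 5.950×10^-4 m·K/W
  R'_fibreglass batt = ln(0.0712/0.0408)/(2πk) = 0.5568/(2π·0.0361) = 2.455 m·K/W
  R'_polyurethane foam = ln(0.0894/0.0712)/(2πk) = 0.2276/(2π·0.0240) = 1.510 m·K/W
ΣR = 5.950×10^-4 + 2.455 + 1.510 = 3.966 m·K/W
Q' = ΔT/ΣR = (-151 °C − 20.4 °C)/3.966 = -43.2 W/m
(Negative Q' ⇒ heat flows inward; heat gain = 43.2 W/m.)

Q' = 43.2 W/m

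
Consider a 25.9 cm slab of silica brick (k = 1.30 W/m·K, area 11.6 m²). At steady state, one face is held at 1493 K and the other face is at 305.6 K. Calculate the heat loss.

Q = 69.1 kW

Q = kA·ΔT/L = 1.30 × 11.6 × |1493 K − 305.6 K| / 0.259 = 69100 W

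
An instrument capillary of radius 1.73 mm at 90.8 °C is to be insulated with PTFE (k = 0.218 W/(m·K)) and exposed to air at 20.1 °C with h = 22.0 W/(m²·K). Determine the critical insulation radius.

r_cr = 0.991 cm

For a cylinder, r_cr = k_ins/h = 0.218/22.0 = 0.00991 m = 0.991 cm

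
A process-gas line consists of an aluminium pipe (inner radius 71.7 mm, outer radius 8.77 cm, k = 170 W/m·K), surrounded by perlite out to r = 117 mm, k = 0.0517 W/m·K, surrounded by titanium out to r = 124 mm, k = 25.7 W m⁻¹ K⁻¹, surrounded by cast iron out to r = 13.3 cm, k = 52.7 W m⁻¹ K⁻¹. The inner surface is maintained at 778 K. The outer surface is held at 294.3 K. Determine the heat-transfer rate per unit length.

Q' = 545 W/m

Treat each layer as a resistance in series:
  R'_aluminium = ln(0.0877/0.0717)/(2πk) = 0.2014/(2π·170) = 1.886×10^-4 m·K/W
  R'_perlite = ln(0.117/0.0877)/(2πk) = 0.2883/(2π·0.0517) = 0.8874 m·K/W
  R'_titanium = ln(0.124/0.117)/(2πk) = 0.05811/(2π·25.7) = 3.598×10^-4 m·K/W
  R'_cast iron = ln(0.133/0.124)/(2πk) = 0.07007/(2π·52.7) = 2.116×10^-4 m·K/W
ΣR = 1.886×10^-4 + 0.8874 + 3.598×10^-4 + 2.116×10^-4 = 0.8882 m·K/W
Q' = ΔT/ΣR = (778 K − 294.3 K)/0.8882 = 545 W/m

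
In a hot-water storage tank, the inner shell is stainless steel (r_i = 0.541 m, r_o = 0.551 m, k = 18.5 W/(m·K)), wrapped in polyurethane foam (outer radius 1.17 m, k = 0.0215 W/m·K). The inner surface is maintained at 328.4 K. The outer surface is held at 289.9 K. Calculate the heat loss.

Q = 10.8 W

Series thermal resistances, inner to outer:
  R_stainless steel = (1/0.541 − 1/0.551)/(4πk) = 0.03355/(4π·18.5) = 1.443×10^-4 K/W
  R_polyurethane foam = (1/0.551 − 1/1.17)/(4πk) = 0.9602/(4π·0.0215) = 3.554 K/W
ΣR = 1.443×10^-4 + 3.554 = 3.554 K/W
Q = ΔT/ΣR = (328.4 K − 289.9 K)/3.554 = 10.8 W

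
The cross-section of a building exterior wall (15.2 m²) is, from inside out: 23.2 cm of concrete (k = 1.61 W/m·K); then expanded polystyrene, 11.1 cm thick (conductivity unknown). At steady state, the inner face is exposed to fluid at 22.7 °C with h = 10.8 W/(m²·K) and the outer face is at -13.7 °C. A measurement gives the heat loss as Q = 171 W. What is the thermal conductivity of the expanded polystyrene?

ΣR = ΔT/Q = |22.7 − -13.7|/171 = 0.2129 K/W
Known resistances:
  R_conv,in = 1/(hA) = 1/(10.8·15.2) = 0.006092 K/W
  R_concrete = L/(kA) = 0.232/(1.61·15.2) = 0.009480 K/W
R_expanded polystyrene = ΣR − ΣR_known = 0.2129 − 0.01557 = 0.1973 K/W
L/(kA) = 0.1973 ⇒ k = 0.111/(0.1973·15.2) = 0.0370 W/m·K

k = 0.0370 W/m·K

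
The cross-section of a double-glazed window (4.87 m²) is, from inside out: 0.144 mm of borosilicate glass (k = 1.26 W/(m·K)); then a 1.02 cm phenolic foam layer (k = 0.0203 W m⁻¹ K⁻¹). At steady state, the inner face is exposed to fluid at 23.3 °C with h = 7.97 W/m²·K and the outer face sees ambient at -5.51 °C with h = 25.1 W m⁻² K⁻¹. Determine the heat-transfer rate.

Q = 210 W

Resistance network (inner→outer):
  R_conv,in = 1/(hA) = 1/(7.97·4.87) = 0.02576 K/W
  R_borosilicate glass = L/(kA) = 1.44×10^-4/(1.26·4.87) = 2.347×10^-5 K/W
  R_phenolic foam = L/(kA) = 0.0102/(0.0203·4.87) = 0.1032 K/W
  R_conv,out = 1/(hA) = 1/(25.1·4.87) = 0.008181 K/W
ΣR = 0.02576 + 2.347×10^-5 + 0.1032 + 0.008181 = 0.1372 K/W
Q = ΔT/ΣR = (23.3 °C − -5.51 °C)/0.1372 = 210 W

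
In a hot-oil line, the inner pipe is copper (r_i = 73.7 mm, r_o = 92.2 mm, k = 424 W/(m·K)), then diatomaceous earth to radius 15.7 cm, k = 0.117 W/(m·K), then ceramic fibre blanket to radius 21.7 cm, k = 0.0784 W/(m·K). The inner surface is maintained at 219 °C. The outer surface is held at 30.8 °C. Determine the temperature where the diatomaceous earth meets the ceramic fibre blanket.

Resistance network (inner→outer):
  R'_copper = ln(0.0922/0.0737)/(2πk) = 0.2240/(2π·424) = 8.407×10^-5 m·K/W
  R'_diatomaceous earth = ln(0.157/0.0922)/(2πk) = 0.5323/(2π·0.117) = 0.7241 m·K/W
  R'_ceramic fibre blanket = ln(0.217/0.157)/(2πk) = 0.3237/(2π·0.0784) = 0.6570 m·K/W
ΣR = 8.407×10^-5 + 0.7241 + 0.6570 = 1.381 m·K/W
Q' = ΔT/ΣR = (219 °C − 30.8 °C)/1.381 = 136.3 W/m
From the inner boundary to the diatomaceous earth/ceramic fibre blanket interface, ΣR_partial = 0.7242 m·K/W.
T_interface = T_in − Q'·ΣR_partial = 219 °C − (136.3)(0.7242) = 120 °C

T = 120 °C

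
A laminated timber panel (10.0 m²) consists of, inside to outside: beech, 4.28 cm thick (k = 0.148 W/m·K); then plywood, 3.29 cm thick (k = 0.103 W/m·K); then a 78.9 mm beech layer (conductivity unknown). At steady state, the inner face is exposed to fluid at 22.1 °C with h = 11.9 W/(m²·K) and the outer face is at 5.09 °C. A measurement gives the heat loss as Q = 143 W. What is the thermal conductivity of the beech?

k = 0.159 W/m·K

ΣR = ΔT/Q = |22.1 − 5.09|/143 = 0.1190 K/W
Known resistances:
  R_conv,in = 1/(hA) = 1/(11.9·10.0) = 0.008403 K/W
  R_beech = L/(kA) = 0.0428/(0.148·10.0) = 0.02892 K/W
  R_plywood = L/(kA) = 0.0329/(0.103·10.0) = 0.03194 K/W
R_beech = ΣR − ΣR_known = 0.1190 − 0.06926 = 0.04974 K/W
L/(kA) = 0.04974 ⇒ k = 0.0789/(0.04974·10.0) = 0.159 W/m·K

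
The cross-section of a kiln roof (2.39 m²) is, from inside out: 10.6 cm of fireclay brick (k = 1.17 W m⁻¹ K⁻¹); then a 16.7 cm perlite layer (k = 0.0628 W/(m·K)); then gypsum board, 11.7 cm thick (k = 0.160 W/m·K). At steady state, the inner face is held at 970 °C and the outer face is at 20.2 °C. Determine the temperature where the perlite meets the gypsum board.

Treat each layer as a resistance in series:
  R_fireclay brick = L/(kA) = 0.106/(1.17·2.39) = 0.03791 K/W
  R_perlite = L/(kA) = 0.167/(0.0628·2.39) = 1.113 K/W
  R_gypsum board = L/(kA) = 0.117/(0.160·2.39) = 0.3060 K/W
ΣR = 0.03791 + 1.113 + 0.3060 = 1.457 K/W
Q = ΔT/ΣR = (970 °C − 20.2 °C)/1.457 = 651.9 W
From the inner boundary to the perlite/gypsum board interface, ΣR_partial = 1.151 K/W.
T_interface = T_in − Q·ΣR_partial = 970 °C − (651.9)(1.151) = 220 °C

T = 220 °C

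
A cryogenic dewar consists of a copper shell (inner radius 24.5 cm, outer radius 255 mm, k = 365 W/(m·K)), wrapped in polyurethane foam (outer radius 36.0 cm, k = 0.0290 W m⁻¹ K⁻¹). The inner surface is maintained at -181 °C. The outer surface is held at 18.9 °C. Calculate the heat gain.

Series thermal resistances, inner to outer:
  R_copper = (1/0.245 − 1/0.255)/(4πk) = 0.1601/(4π·365) = 3.490×10^-5 K/W
  R_polyurethane foam = (1/0.255 − 1/0.360)/(4πk) = 1.144/(4π·0.0290) = 3.139 K/W
ΣR = 3.490×10^-5 + 3.139 = 3.139 K/W
Q = ΔT/ΣR = (-181 °C − 18.9 °C)/3.139 = -63.7 W
(Negative Q ⇒ heat flows inward; heat gain = 63.7 W.)

Q = 63.7 W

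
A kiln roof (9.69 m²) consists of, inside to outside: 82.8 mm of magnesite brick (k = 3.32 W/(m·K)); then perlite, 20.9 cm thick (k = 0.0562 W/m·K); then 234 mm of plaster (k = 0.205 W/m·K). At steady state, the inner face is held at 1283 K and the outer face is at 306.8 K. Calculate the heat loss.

Q = 1940 W

Treat each layer as a resistance in series:
  R_magnesite brick = L/(kA) = 0.0828/(3.32·9.69) = 0.002574 K/W
  R_perlite = L/(kA) = 0.209/(0.0562·9.69) = 0.3838 K/W
  R_plaster = L/(kA) = 0.234/(0.205·9.69) = 0.1178 K/W
ΣR = 0.002574 + 0.3838 + 0.1178 = 0.5042 K/W
Q = ΔT/ΣR = (1283 K − 306.8 K)/0.5042 = 1940 W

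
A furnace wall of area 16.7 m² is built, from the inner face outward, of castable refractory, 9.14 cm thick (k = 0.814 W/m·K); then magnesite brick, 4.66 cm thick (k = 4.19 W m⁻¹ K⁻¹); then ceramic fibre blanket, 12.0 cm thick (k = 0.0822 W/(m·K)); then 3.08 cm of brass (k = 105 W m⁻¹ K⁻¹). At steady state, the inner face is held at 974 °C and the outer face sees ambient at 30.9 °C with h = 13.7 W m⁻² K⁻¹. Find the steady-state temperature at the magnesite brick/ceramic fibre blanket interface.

T = 904 °C

Treat each layer as a resistance in series:
  R_castable refractory = L/(kA) = 0.0914/(0.814·16.7) = 0.006724 K/W
  R_magnesite brick = L/(kA) = 0.0466/(4.19·16.7) = 6.660×10^-4 K/W
  R_ceramic fibre blanket = L/(kA) = 0.120/(0.0822·16.7) = 0.08742 K/W
  R_brass = L/(kA) = 0.0308/(105·16.7) = 1.756×10^-5 K/W
  R_conv,out = 1/(hA) = 1/(13.7·16.7) = 0.004371 K/W
ΣR = 0.006724 + 6.660×10^-4 + 0.08742 + 1.756×10^-5 + 0.004371 = 0.09920 K/W
Q = ΔT/ΣR = (974 °C − 30.9 °C)/0.09920 = 9507 W
From the inner boundary to the magnesite brick/ceramic fibre blanket interface, ΣR_partial = 0.007390 K/W.
T_interface = T_in − Q·ΣR_partial = 974 °C − (9507)(0.007390) = 904 °C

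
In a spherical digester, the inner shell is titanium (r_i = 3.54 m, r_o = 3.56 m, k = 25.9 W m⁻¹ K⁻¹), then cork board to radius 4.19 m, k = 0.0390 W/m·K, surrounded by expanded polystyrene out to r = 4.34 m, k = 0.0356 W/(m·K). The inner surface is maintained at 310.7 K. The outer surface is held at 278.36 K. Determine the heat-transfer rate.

Q = 309 W

Series thermal resistances, inner to outer:
  R_titanium = (1/3.54 − 1/3.56)/(4πk) = 0.001587/(4π·25.9) = 4.876×10^-6 K/W
  R_cork board = (1/3.56 − 1/4.19)/(4πk) = 0.04224/(4π·0.0390) = 0.08618 K/W
  R_expanded polystyrene = (1/4.19 − 1/4.34)/(4πk) = 0.008249/(4π·0.0356) = 0.01844 K/W
ΣR = 4.876×10^-6 + 0.08618 + 0.01844 = 0.1046 K/W
Q = ΔT/ΣR = (310.7 K − 278.36 K)/0.1046 = 309 W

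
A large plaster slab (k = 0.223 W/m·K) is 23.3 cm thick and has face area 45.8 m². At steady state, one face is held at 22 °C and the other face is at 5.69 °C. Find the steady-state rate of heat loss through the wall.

Q = kA·ΔT/L = 0.223 × 45.8 × |22 °C − 5.69 °C| / 0.233 = 715 W

Q = 715 W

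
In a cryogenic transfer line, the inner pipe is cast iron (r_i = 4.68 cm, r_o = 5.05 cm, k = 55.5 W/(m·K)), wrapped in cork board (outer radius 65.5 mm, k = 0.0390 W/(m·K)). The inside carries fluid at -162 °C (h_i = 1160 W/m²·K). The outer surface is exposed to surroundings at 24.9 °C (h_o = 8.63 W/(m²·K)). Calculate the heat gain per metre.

Q' = 139 W/m

Treat each layer as a resistance in series:
  R'_conv,in = 1/(2πr h) = 1/(2π·0.0468·1160) = 0.002932 m·K/W
  R'_cast iron = ln(0.0505/0.0468)/(2πk) = 0.07609/(2π·55.5) = 2.182×10^-4 m·K/W
  R'_cork board = ln(0.0655/0.0505)/(2πk) = 0.2601/(2π·0.0390) = 1.061 m·K/W
  R'_conv,out = 1/(2πr h) = 1/(2π·0.0655·8.63) = 0.2816 m·K/W
ΣR = 0.002932 + 2.182×10^-4 + 1.061 + 0.2816 = 1.346 m·K/W
Q' = ΔT/ΣR = (-162 °C − 24.9 °C)/1.346 = -139 W/m
(Negative Q' ⇒ heat flows inward; heat gain = 139 W/m.)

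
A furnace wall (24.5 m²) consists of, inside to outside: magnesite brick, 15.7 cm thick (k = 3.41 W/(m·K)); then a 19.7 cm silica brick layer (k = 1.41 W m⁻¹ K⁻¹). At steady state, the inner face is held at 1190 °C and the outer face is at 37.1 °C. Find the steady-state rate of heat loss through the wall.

Q = 152 kW

Series thermal resistances, inner to outer:
  R_magnesite brick = L/(kA) = 0.157/(3.41·24.5) = 0.001879 K/W
  R_silica brick = L/(kA) = 0.197/(1.41·24.5) = 0.005703 K/W
ΣR = 0.001879 + 0.005703 = 0.007582 K/W
Q = ΔT/ΣR = (1190 °C − 37.1 °C)/0.007582 = 1.52×10^5 W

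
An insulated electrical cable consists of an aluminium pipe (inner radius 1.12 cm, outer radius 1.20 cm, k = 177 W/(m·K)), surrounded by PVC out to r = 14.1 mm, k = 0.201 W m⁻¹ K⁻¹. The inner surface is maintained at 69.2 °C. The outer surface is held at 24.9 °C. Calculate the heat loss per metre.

Q' = 347 W/m

Treat each layer as a resistance in series:
  R'_aluminium = ln(0.0120/0.0112)/(2πk) = 0.06899/(2π·177) = 6.204×10^-5 m·K/W
  R'_PVC = ln(0.0141/0.0120)/(2πk) = 0.1613/(2π·0.201) = 0.1277 m·K/W
ΣR = 6.204×10^-5 + 0.1277 = 0.1278 m·K/W
Q' = ΔT/ΣR = (69.2 °C − 24.9 °C)/0.1278 = 347 W/m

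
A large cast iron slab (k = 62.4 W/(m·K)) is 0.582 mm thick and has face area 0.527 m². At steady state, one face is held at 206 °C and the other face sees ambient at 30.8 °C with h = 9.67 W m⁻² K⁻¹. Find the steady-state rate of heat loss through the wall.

Series thermal resistances, inner to outer:
  R_cast iron = L/(kA) = 5.82×10^-4/(62.4·0.527) = 1.770×10^-5 K/W
  R_conv,out = 1/(hA) = 1/(9.67·0.527) = 0.1962 K/W
ΣR = 1.770×10^-5 + 0.1962 = 0.1962 K/W
Q = ΔT/ΣR = (206 °C − 30.8 °C)/0.1962 = 893 W

Q = 893 W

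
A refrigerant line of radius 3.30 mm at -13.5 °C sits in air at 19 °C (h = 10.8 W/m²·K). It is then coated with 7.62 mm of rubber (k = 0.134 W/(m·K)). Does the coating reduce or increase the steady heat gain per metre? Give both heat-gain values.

Critical radius for a cylinder: r_cr = k/h = 0.0124 m = 1.24 cm.
Outer radius after coating: r₂ = 0.00330 + 0.00762 = 0.01092 m.
Since r₁ < r_cr and r₂ ≤ r_cr, the coating moves toward the maximum at r_cr — heat gain rises.
Bare: R = 1/(2πr₁h) = 4.466 m·K/W; Q = 32.5/4.466 = 7.28 W/m.
Coated: R = R_cond + R_conv = 2.771 m·K/W; Q = 32.5/2.771 = 11.7 W/m.

increases: 7.28 → 11.7 W/m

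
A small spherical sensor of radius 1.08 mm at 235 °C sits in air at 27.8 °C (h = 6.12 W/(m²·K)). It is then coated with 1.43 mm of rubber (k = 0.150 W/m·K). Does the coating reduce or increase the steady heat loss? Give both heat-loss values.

Critical radius for a sphere: r_cr = 2k/h = 0.0490 m = 4.90 cm.
Outer radius after coating: r₂ = 0.00108 + 0.00143 = 0.00251 m.
Since r₁ < r_cr and r₂ ≤ r_cr, the coating moves toward the maximum at r_cr — heat loss rises.
Bare: R = 1/(4πr₁²h) = 11150 K/W; Q = 207.2/11150 = 0.0186 W.
Coated: R = R_cond + R_conv = 2344 K/W; Q = 207.2/2344 = 0.0884 W.

increases: 0.0186 → 0.0884 W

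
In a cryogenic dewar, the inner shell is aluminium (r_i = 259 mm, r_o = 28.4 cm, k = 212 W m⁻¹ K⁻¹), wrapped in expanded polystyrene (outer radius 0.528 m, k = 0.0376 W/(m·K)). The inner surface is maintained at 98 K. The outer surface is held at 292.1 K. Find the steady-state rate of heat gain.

Resistance network (inner→outer):
  R_aluminium = (1/0.259 − 1/0.284)/(4πk) = 0.3399/(4π·212) = 1.276×10^-4 K/W
  R_expanded polystyrene = (1/0.284 − 1/0.528)/(4πk) = 1.627/(4π·0.0376) = 3.444 K/W
ΣR = 1.276×10^-4 + 3.444 = 3.444 K/W
Q = ΔT/ΣR = (98 K − 292.1 K)/3.444 = -56.4 W
(Negative Q ⇒ heat flows inward; heat gain = 56.4 W.)

Q = 56.4 W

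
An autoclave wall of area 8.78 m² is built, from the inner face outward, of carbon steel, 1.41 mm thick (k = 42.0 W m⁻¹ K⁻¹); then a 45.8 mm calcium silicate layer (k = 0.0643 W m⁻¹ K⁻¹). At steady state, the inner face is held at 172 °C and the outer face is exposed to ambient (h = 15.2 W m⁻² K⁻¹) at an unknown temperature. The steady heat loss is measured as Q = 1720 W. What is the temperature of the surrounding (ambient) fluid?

T_out = 19.6 °C

Sum the resistances:
  R_carbon steel = L/(kA) = 0.00141/(42.0·8.78) = 3.824×10^-6 K/W
  R_calcium silicate = L/(kA) = 0.0458/(0.0643·8.78) = 0.08113 K/W
  R_conv,out = 1/(hA) = 1/(15.2·8.78) = 0.007493 K/W
ΣR = 0.08862 K/W
ΔT = Q·ΣR = 1720 × 0.08862 = 152.4 K
Heat flows outward, so T_out = T_in − ΔT = 172 − 152.4 = 19.6 °C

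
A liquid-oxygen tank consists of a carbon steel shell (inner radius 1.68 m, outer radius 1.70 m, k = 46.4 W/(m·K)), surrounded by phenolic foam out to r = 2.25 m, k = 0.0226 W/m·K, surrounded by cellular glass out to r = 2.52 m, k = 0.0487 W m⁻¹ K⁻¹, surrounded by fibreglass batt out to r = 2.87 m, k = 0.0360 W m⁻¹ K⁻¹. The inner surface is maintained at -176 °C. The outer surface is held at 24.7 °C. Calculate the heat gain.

Q = 290 W

Resistance network (inner→outer):
  R_carbon steel = (1/1.68 − 1/1.70)/(4πk) = 0.007003/(4π·46.4) = 1.201×10^-5 K/W
  R_phenolic foam = (1/1.70 − 1/2.25)/(4πk) = 0.1438/(4π·0.0226) = 0.5063 K/W
  R_cellular glass = (1/2.25 − 1/2.52)/(4πk) = 0.04762/(4π·0.0487) = 0.07781 K/W
  R_fibreglass batt = (1/2.52 − 1/2.87)/(4πk) = 0.04839/(4π·0.0360) = 0.1070 K/W
ΣR = 1.201×10^-5 + 0.5063 + 0.07781 + 0.1070 = 0.6911 K/W
Q = ΔT/ΣR = (-176 °C − 24.7 °C)/0.6911 = -290 W
(Negative Q ⇒ heat flows inward; heat gain = 290 W.)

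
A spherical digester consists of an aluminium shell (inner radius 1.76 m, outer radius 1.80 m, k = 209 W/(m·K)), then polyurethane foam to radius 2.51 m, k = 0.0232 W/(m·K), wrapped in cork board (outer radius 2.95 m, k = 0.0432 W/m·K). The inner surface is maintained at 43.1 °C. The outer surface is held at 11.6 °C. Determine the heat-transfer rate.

Treat each layer as a resistance in series:
  R_aluminium = (1/1.76 − 1/1.80)/(4πk) = 0.01263/(4π·209) = 4.807×10^-6 K/W
  R_polyurethane foam = (1/1.80 − 1/2.51)/(4πk) = 0.1571/(4π·0.0232) = 0.5390 K/W
  R_cork board = (1/2.51 − 1/2.95)/(4πk) = 0.05942/(4π·0.0432) = 0.1095 K/W
ΣR = 4.807×10^-6 + 0.5390 + 0.1095 = 0.6485 K/W
Q = ΔT/ΣR = (43.1 °C − 11.6 °C)/0.6485 = 48.6 W

Q = 48.6 W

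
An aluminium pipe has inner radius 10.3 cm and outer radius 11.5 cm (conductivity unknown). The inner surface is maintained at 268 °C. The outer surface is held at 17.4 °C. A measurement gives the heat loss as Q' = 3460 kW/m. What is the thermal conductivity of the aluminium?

k = 242 W/m·K

ΣR = ΔT/Q' = |268 − 17.4|/3.46×10^6 = 7.243×10^-5 m·K/W
ln(r₂/r₁)/(2πk) = 7.243×10^-5 ⇒ k = 0.1102/(2π·7.243×10^-5) = 242 W/m·K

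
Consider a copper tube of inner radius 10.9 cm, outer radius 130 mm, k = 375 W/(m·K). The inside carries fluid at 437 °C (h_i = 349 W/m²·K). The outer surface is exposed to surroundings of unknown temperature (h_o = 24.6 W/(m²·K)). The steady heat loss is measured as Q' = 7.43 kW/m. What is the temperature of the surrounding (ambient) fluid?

T_out = 35.6 °C

Series resistances:
  R'_conv,in = 1/(2πr h) = 1/(2π·0.109·349) = 0.004184 m·K/W
  R'_copper = ln(0.130/0.109)/(2πk) = 0.1762/(2π·375) = 7.478×10^-5 m·K/W
  R'_conv,out = 1/(2πr h) = 1/(2π·0.130·24.6) = 0.04977 m·K/W
ΣR = 0.05403 m·K/W
ΔT = Q'·ΣR = 7430 × 0.05403 = 401.4 K
Heat flows outward, so T_out = T_in − ΔT = 437 − 401.4 = 35.6 °C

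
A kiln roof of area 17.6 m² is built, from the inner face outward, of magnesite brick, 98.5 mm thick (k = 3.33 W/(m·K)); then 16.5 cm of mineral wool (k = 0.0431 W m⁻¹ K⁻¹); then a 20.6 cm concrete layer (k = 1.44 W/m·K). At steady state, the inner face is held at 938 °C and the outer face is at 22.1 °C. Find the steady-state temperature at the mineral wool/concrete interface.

T = 54.8 °C

Resistance network (inner→outer):
  R_magnesite brick = L/(kA) = 0.0985/(3.33·17.6) = 0.001681 K/W
  R_mineral wool = L/(kA) = 0.165/(0.0431·17.6) = 0.2175 K/W
  R_concrete = L/(kA) = 0.206/(1.44·17.6) = 0.008128 K/W
ΣR = 0.001681 + 0.2175 + 0.008128 = 0.2273 K/W
Q = ΔT/ΣR = (938 °C − 22.1 °C)/0.2273 = 4029 W
From the inner boundary to the mineral wool/concrete interface, ΣR_partial = 0.2192 K/W.
T_interface = T_in − Q·ΣR_partial = 938 °C − (4029)(0.2192) = 54.8 °C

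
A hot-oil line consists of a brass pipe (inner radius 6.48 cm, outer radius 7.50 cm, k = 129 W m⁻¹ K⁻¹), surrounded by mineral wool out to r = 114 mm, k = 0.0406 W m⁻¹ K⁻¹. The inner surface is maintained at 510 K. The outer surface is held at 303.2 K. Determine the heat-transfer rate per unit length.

Q' = 126 W/m

Resistance network (inner→outer):
  R'_brass = ln(0.0750/0.0648)/(2πk) = 0.1462/(2π·129) = 1.804×10^-4 m·K/W
  R'_mineral wool = ln(0.114/0.0750)/(2πk) = 0.4187/(2π·0.0406) = 1.641 m·K/W
ΣR = 1.804×10^-4 + 1.641 = 1.641 m·K/W
Q' = ΔT/ΣR = (510 K − 303.2 K)/1.641 = 126 W/m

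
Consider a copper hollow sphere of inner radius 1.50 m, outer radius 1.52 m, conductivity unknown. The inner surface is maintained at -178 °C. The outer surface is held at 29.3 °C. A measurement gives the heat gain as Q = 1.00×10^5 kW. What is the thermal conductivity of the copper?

ΣR = ΔT/Q = |-178 − 29.3|/1.00×10^8 = 2.073×10^-6 K/W
(1/r₁−1/r₂)/(4πk) = 2.073×10^-6 ⇒ k = 0.008772/(4π·2.073×10^-6) = 337 W/m·K

k = 337 W/m·K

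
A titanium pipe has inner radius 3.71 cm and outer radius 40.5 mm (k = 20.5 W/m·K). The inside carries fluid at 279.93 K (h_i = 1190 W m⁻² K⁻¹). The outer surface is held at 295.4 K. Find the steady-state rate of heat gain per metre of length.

Resistance network (inner→outer):
  R'_conv,in = 1/(2πr h) = 1/(2π·0.0371·1190) = 0.003605 m·K/W
  R'_titanium = ln(0.0405/0.0371)/(2πk) = 0.08769/(2π·20.5) = 6.808×10^-4 m·K/W
ΣR = 0.003605 + 6.808×10^-4 = 0.004286 m·K/W
Q' = ΔT/ΣR = (279.93 K − 295.4 K)/0.004286 = -3610 W/m
(Negative Q' ⇒ heat flows inward; heat gain = 3610 W/m.)

Q' = 3.61 kW/m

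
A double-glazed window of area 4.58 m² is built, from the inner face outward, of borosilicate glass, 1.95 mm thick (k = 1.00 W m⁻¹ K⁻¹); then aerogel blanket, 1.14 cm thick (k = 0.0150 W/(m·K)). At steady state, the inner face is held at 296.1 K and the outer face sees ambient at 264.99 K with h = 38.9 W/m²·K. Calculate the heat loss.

Treat each layer as a resistance in series:
  R_borosilicate glass = L/(kA) = 0.00195/(1.00·4.58) = 4.258×10^-4 K/W
  R_aerogel blanket = L/(kA) = 0.0114/(0.0150·4.58) = 0.1659 K/W
  R_conv,out = 1/(hA) = 1/(38.9·4.58) = 0.005613 K/W
ΣR = 4.258×10^-4 + 0.1659 + 0.005613 = 0.1719 K/W
Q = ΔT/ΣR = (296.1 K − 264.99 K)/0.1719 = 181 W

Q = 181 W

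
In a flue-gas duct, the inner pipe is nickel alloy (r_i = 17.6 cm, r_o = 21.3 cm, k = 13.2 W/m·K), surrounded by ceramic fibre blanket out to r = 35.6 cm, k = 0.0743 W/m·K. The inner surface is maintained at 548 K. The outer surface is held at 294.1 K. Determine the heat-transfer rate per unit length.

Q' = 230 W/m

Series thermal resistances, inner to outer:
  R'_nickel alloy = ln(0.213/0.176)/(2πk) = 0.1908/(2π·13.2) = 0.002301 m·K/W
  R'_ceramic fibre blanket = ln(0.356/0.213)/(2πk) = 0.5136/(2π·0.0743) = 1.100 m·K/W
ΣR = 0.002301 + 1.100 = 1.102 m·K/W
Q' = ΔT/ΣR = (548 K − 294.1 K)/1.102 = 230 W/m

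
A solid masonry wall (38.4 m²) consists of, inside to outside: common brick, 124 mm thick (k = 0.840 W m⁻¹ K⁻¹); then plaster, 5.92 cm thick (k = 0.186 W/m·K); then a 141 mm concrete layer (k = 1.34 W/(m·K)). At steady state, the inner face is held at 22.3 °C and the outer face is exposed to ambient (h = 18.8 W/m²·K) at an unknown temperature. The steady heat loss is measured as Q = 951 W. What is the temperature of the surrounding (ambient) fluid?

T_out = 6.84 °C

Series resistances:
  R_common brick = L/(kA) = 0.124/(0.840·38.4) = 0.003844 K/W
  R_plaster = L/(kA) = 0.0592/(0.186·38.4) = 0.008289 K/W
  R_concrete = L/(kA) = 0.141/(1.34·38.4) = 0.002740 K/W
  R_conv,out = 1/(hA) = 1/(18.8·38.4) = 0.001385 K/W
ΣR = 0.01626 K/W
ΔT = Q·ΣR = 951 × 0.01626 = 15.46 K
Heat flows outward, so T_out = T_in − ΔT = 22.3 − 15.46 = 6.84 °C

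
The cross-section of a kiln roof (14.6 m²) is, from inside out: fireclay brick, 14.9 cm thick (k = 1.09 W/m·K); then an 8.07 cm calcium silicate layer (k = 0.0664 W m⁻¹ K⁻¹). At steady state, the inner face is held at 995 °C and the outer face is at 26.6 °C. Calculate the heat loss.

Q = 10500 W

Series thermal resistances, inner to outer:
  R_fireclay brick = L/(kA) = 0.149/(1.09·14.6) = 0.009363 K/W
  R_calcium silicate = L/(kA) = 0.0807/(0.0664·14.6) = 0.08324 K/W
ΣR = 0.009363 + 0.08324 = 0.09260 K/W
Q = ΔT/ΣR = (995 °C − 26.6 °C)/0.09260 = 10500 W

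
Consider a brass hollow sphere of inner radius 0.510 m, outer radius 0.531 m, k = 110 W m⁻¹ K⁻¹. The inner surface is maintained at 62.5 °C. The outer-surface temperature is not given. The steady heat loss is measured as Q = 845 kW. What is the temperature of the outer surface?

T_out = 15.1 °C

Series resistances:
  R_brass = (1/0.510 − 1/0.531)/(4πk) = 0.07755/(4π·110) = 5.610×10^-5 K/W
ΣR = 5.610×10^-5 K/W
ΔT = Q·ΣR = 8.45×10^5 × 5.610×10^-5 = 47.40 K
Heat flows outward, so T_out = T_in − ΔT = 62.5 − 47.40 = 15.1 °C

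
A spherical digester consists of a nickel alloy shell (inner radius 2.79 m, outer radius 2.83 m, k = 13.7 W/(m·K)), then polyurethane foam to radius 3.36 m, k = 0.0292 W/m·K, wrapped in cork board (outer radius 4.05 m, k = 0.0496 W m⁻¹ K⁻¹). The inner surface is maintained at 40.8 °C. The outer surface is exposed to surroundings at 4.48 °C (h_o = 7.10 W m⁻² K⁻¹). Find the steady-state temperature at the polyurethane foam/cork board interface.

Treat each layer as a resistance in series:
  R_nickel alloy = (1/2.79 − 1/2.83)/(4πk) = 0.005066/(4π·13.7) = 2.943×10^-5 K/W
  R_polyurethane foam = (1/2.83 − 1/3.36)/(4πk) = 0.05574/(4π·0.0292) = 0.1519 K/W
  R_cork board = (1/3.36 − 1/4.05)/(4πk) = 0.05071/(4π·0.0496) = 0.08135 K/W
  R_conv,out = 1/(4πr²h) = 1/(4π·4.05²·7.10) = 6.833×10^-4 K/W
ΣR = 2.943×10^-5 + 0.1519 + 0.08135 + 6.833×10^-4 = 0.2340 K/W
Q = ΔT/ΣR = (40.8 °C − 4.48 °C)/0.2340 = 155.2 W
From the inner boundary to the polyurethane foam/cork board interface, ΣR_partial = 0.1519 K/W.
T_interface = T_in − Q·ΣR_partial = 40.8 °C − (155.2)(0.1519) = 17.2 °C

T = 17.2 °C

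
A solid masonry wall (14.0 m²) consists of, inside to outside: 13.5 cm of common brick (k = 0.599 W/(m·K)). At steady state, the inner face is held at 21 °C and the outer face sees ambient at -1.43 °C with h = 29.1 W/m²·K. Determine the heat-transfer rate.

Series thermal resistances, inner to outer:
  R_common brick = L/(kA) = 0.135/(0.599·14.0) = 0.01610 K/W
  R_conv,out = 1/(hA) = 1/(29.1·14.0) = 0.002455 K/W
ΣR = 0.01610 + 0.002455 = 0.01855 K/W
Q = ΔT/ΣR = (21 °C − -1.43 °C)/0.01855 = 1210 W

Q = 1210 W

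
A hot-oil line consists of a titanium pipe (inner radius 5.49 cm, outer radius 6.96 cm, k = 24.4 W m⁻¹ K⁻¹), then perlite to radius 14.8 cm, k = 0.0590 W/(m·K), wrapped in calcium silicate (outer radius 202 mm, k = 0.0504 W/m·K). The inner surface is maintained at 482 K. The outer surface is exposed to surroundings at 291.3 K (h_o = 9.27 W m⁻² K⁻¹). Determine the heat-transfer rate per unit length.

Q' = 61.4 W/m

Resistance network (inner→outer):
  R'_titanium = ln(0.0696/0.0549)/(2πk) = 0.2373/(2π·24.4) = 0.001548 m·K/W
  R'_perlite = ln(0.148/0.0696)/(2πk) = 0.7544/(2π·0.0590) = 2.035 m·K/W
  R'_calcium silicate = ln(0.202/0.148)/(2πk) = 0.3111/(2π·0.0504) = 0.9823 m·K/W
  R'_conv,out = 1/(2πr h) = 1/(2π·0.202·9.27) = 0.08499 m·K/W
ΣR = 0.001548 + 2.035 + 0.9823 + 0.08499 = 3.104 m·K/W
Q' = ΔT/ΣR = (482 K − 291.3 K)/3.104 = 61.4 W/m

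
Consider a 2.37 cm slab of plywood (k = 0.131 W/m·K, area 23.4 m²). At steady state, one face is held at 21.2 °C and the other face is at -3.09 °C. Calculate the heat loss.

Q = 3140 W

Q = kA·ΔT/L = 0.131 × 23.4 × |21.2 °C − -3.09 °C| / 0.0237 = 3140 W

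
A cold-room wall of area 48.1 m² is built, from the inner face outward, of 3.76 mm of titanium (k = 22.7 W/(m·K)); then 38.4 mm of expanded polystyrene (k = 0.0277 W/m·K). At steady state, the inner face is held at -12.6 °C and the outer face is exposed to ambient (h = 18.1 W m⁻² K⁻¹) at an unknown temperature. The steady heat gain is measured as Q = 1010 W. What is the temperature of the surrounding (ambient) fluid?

Series resistances:
  R_titanium = L/(kA) = 0.00376/(22.7·48.1) = 3.444×10^-6 K/W
  R_expanded polystyrene = L/(kA) = 0.0384/(0.0277·48.1) = 0.02882 K/W
  R_conv,out = 1/(hA) = 1/(18.1·48.1) = 0.001149 K/W
ΣR = 0.02997 K/W
ΔT = Q·ΣR = 1010 × 0.02997 = 30.27 K
Heat flows inward, so T_out = T_in + ΔT = -12.6 + 30.27 = 17.7 °C

T_out = 17.7 °C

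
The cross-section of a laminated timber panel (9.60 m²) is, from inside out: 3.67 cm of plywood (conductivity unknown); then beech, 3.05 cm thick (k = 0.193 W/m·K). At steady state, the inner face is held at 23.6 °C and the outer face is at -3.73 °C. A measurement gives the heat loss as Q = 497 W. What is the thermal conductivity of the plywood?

k = 0.0992 W/m·K

ΣR = ΔT/Q = |23.6 − -3.73|/497 = 0.05499 K/W
Known resistances:
  R_beech = L/(kA) = 0.0305/(0.193·9.60) = 0.01646 K/W
R_plywood = ΣR − ΣR_known = 0.05499 − 0.01646 = 0.03853 K/W
L/(kA) = 0.03853 ⇒ k = 0.0367/(0.03853·9.60) = 0.0992 W/m·K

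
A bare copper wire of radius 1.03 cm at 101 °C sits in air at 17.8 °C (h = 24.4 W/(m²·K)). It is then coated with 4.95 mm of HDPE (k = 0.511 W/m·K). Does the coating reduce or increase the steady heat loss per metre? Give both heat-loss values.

Critical radius for a cylinder: r_cr = k/h = 0.0209 m = 2.09 cm.
Outer radius after coating: r₂ = 0.0103 + 0.00495 = 0.01525 m.
Since r₁ < r_cr and r₂ ≤ r_cr, the coating moves toward the maximum at r_cr — heat loss rises.
Bare: R = 1/(2πr₁h) = 0.6333 m·K/W; Q = 83.2/0.6333 = 131 W/m.
Coated: R = R_cond + R_conv = 0.5499 m·K/W; Q = 83.2/0.5499 = 151 W/m.

increases: 131 → 151 W/m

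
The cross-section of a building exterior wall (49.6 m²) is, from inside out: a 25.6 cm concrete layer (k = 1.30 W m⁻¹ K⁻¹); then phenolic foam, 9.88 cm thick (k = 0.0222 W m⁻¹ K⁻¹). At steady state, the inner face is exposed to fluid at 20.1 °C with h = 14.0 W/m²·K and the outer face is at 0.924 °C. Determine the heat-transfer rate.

Series thermal resistances, inner to outer:
  R_conv,in = 1/(hA) = 1/(14.0·49.6) = 0.001440 K/W
  R_concrete = L/(kA) = 0.256/(1.30·49.6) = 0.003970 K/W
  R_phenolic foam = L/(kA) = 0.0988/(0.0222·49.6) = 0.08973 K/W
ΣR = 0.001440 + 0.003970 + 0.08973 = 0.09514 K/W
Q = ΔT/ΣR = (20.1 °C − 0.924 °C)/0.09514 = 202 W

Q = 202 W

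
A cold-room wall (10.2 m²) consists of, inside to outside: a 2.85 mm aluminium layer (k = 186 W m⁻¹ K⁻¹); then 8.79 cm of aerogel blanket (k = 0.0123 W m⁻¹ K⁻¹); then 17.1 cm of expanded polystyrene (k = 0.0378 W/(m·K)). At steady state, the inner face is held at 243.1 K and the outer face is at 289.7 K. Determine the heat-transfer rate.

Treat each layer as a resistance in series:
  R_aluminium = L/(kA) = 0.00285/(186·10.2) = 1.502×10^-6 K/W
  R_aerogel blanket = L/(kA) = 0.0879/(0.0123·10.2) = 0.7006 K/W
  R_expanded polystyrene = L/(kA) = 0.171/(0.0378·10.2) = 0.4435 K/W
ΣR = 1.502×10^-6 + 0.7006 + 0.4435 = 1.144 K/W
Q = ΔT/ΣR = (243.1 K − 289.7 K)/1.144 = -40.7 W
(Negative Q ⇒ heat flows inward; heat gain = 40.7 W.)

Q = 40.7 W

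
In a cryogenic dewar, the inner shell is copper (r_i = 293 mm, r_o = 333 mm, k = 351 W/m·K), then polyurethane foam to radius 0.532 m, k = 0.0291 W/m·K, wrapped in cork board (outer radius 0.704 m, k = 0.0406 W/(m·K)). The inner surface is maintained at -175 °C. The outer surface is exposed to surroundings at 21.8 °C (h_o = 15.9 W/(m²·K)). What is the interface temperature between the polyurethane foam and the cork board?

Resistance network (inner→outer):
  R_copper = (1/0.293 − 1/0.333)/(4πk) = 0.4100/(4π·351) = 9.295×10^-5 K/W
  R_polyurethane foam = (1/0.333 − 1/0.532)/(4πk) = 1.123/(4π·0.0291) = 3.072 K/W
  R_cork board = (1/0.532 − 1/0.704)/(4πk) = 0.4592/(4π·0.0406) = 0.9001 K/W
  R_conv,out = 1/(4πr²h) = 1/(4π·0.704²·15.9) = 0.01010 K/W
ΣR = 9.295×10^-5 + 3.072 + 0.9001 + 0.01010 = 3.982 K/W
Q = ΔT/ΣR = (-175 °C − 21.8 °C)/3.982 = -49.42 W
From the inner boundary to the polyurethane foam/cork board interface, ΣR_partial = 3.072 K/W.
T_interface = T_in − Q·ΣR_partial = -175 °C − (-49.42)(3.072) = -23.2 °C

T = -23.2 °C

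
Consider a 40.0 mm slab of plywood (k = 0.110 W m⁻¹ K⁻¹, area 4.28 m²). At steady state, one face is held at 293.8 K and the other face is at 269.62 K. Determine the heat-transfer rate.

Q = 285 W

Q = kA·ΔT/L = 0.110 × 4.28 × |293.8 K − 269.62 K| / 0.0400 = 285 W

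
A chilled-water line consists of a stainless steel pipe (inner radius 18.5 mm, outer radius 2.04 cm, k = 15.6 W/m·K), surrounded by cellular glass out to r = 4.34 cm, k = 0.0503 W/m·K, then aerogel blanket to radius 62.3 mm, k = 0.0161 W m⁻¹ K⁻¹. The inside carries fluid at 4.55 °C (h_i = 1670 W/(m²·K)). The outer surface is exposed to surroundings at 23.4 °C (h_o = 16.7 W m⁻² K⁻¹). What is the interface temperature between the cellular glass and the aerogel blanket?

T = 11.9 °C

Treat each layer as a resistance in series:
  R'_conv,in = 1/(2πr h) = 1/(2π·0.0185·1670) = 0.005151 m·K/W
  R'_stainless steel = ln(0.0204/0.0185)/(2πk) = 0.09776/(2π·15.6) = 9.974×10^-4 m·K/W
  R'_cellular glass = ln(0.0434/0.0204)/(2πk) = 0.7549/(2π·0.0503) = 2.389 m·K/W
  R'_aerogel blanket = ln(0.0623/0.0434)/(2πk) = 0.3615/(2π·0.0161) = 3.574 m·K/W
  R'_conv,out = 1/(2πr h) = 1/(2π·0.0623·16.7) = 0.1530 m·K/W
ΣR = 0.005151 + 9.974×10^-4 + 2.389 + 3.574 + 0.1530 = 6.122 m·K/W
Q' = ΔT/ΣR = (4.55 °C − 23.4 °C)/6.122 = -3.079 W/m
From the inner boundary to the cellular glass/aerogel blanket interface, ΣR_partial = 2.395 m·K/W.
T_interface = T_in − Q'·ΣR_partial = 4.55 °C − (-3.079)(2.395) = 11.9 °C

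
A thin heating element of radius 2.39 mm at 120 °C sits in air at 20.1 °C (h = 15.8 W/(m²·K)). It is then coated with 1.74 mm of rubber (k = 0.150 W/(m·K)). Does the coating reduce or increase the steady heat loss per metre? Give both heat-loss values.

Critical radius for a cylinder: r_cr = k/h = 0.00949 m = 0.949 cm.
Outer radius after coating: r₂ = 0.00239 + 0.00174 = 0.00413 m.
Since r₁ < r_cr and r₂ ≤ r_cr, the coating moves toward the maximum at r_cr — heat loss rises.
Bare: R = 1/(2πr₁h) = 4.215 m·K/W; Q = 99.9/4.215 = 23.7 W/m.
Coated: R = R_cond + R_conv = 3.019 m·K/W; Q = 99.9/3.019 = 33.1 W/m.

increases: 23.7 → 33.1 W/m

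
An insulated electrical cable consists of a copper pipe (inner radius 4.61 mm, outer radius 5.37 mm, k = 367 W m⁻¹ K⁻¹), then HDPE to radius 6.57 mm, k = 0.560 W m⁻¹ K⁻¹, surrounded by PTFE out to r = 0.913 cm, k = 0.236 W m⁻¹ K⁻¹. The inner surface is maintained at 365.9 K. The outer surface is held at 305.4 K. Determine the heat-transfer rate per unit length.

Series thermal resistances, inner to outer:
  R'_copper = ln(0.00537/0.00461)/(2πk) = 0.1526/(2π·367) = 6.618×10^-5 m·K/W
  R'_HDPE = ln(0.00657/0.00537)/(2πk) = 0.2017/(2π·0.560) = 0.05732 m·K/W
  R'_PTFE = ln(0.00913/0.00657)/(2πk) = 0.3291/(2π·0.236) = 0.2219 m·K/W
ΣR = 6.618×10^-5 + 0.05732 + 0.2219 = 0.2793 m·K/W
Q' = ΔT/ΣR = (365.9 K − 305.4 K)/0.2793 = 217 W/m

Q' = 217 W/m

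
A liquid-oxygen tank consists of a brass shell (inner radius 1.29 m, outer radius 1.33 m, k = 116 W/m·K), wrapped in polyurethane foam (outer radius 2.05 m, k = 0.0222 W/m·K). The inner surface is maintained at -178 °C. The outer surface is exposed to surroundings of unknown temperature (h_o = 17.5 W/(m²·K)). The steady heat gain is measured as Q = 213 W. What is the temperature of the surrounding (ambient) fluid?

T_out = 23.9 °C

Sum the resistances:
  R_brass = (1/1.29 − 1/1.33)/(4πk) = 0.02331/(4π·116) = 1.599×10^-5 K/W
  R_polyurethane foam = (1/1.33 − 1/2.05)/(4πk) = 0.2641/(4π·0.0222) = 0.9466 K/W
  R_conv,out = 1/(4πr²h) = 1/(4π·2.05²·17.5) = 0.001082 K/W
ΣR = 0.9477 K/W
ΔT = Q·ΣR = 213 × 0.9477 = 201.9 K
Heat flows inward, so T_out = T_in + ΔT = -178 + 201.9 = 23.9 °C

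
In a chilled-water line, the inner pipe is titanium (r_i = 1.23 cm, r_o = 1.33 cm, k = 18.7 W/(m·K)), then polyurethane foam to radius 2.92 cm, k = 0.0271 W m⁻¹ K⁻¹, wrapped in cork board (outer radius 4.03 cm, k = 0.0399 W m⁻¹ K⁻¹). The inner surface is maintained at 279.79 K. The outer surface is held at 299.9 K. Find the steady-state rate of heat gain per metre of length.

Series thermal resistances, inner to outer:
  R'_titanium = ln(0.0133/0.0123)/(2πk) = 0.07816/(2π·18.7) = 6.653×10^-4 m·K/W
  R'_polyurethane foam = ln(0.0292/0.0133)/(2πk) = 0.7864/(2π·0.0271) = 4.618 m·K/W
  R'_cork board = ln(0.0403/0.0292)/(2πk) = 0.3222/(2π·0.0399) = 1.285 m·K/W
ΣR = 6.653×10^-4 + 4.618 + 1.285 = 5.904 m·K/W
Q' = ΔT/ΣR = (279.79 K − 299.9 K)/5.904 = -3.41 W/m
(Negative Q' ⇒ heat flows inward; heat gain = 3.41 W/m.)

Q' = 3.41 W/m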